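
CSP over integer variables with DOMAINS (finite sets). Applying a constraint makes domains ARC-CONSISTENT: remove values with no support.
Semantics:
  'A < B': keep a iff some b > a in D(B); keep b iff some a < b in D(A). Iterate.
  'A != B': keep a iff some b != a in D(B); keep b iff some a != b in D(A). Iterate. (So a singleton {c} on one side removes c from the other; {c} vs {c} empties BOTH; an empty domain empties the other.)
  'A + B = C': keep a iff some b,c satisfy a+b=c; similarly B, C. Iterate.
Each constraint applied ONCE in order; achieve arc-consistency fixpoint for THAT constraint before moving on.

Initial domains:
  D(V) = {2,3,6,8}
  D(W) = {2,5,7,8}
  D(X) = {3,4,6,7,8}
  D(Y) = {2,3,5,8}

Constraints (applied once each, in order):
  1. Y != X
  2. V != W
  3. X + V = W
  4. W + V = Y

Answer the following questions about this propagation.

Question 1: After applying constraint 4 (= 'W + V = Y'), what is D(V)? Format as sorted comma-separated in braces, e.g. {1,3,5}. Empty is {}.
Constraint 1 (Y != X) on D(Y)={2,3,5,8} D(X)={3,4,6,7,8}: no change
Constraint 2 (V != W) on D(V)={2,3,6,8} D(W)={2,5,7,8}: no change
Constraint 3 (X + V = W) on D(X)={3,4,6,7,8} D(V)={2,3,6,8} D(W)={2,5,7,8}: X {3,4,6,7,8}->{3,4,6}; V {2,3,6,8}->{2,3}; W {2,5,7,8}->{5,7,8}
Constraint 4 (W + V = Y) on D(W)={5,7,8} D(V)={2,3} D(Y)={2,3,5,8}: W {5,7,8}->{5}; V {2,3}->{3}; Y {2,3,5,8}->{8}
So after constraint 4: D(V) = {3}

Answer: {3}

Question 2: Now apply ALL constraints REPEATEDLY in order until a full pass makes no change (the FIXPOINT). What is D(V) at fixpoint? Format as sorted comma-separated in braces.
Answer: {}

Derivation:
pass 0 (initial): D(V)={2,3,6,8}
pass 1: V {2,3,6,8}->{3}; W {2,5,7,8}->{5}; X {3,4,6,7,8}->{3,4,6}; Y {2,3,5,8}->{8}
pass 2: V {3}->{}; W {5}->{}; X {3,4,6}->{}; Y {8}->{}
pass 3: no change
Fixpoint after 3 passes: D(V) = {}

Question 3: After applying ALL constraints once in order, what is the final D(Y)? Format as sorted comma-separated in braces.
Constraint 1 (Y != X) on D(Y)={2,3,5,8} D(X)={3,4,6,7,8}: no change
Constraint 2 (V != W) on D(V)={2,3,6,8} D(W)={2,5,7,8}: no change
Constraint 3 (X + V = W) on D(X)={3,4,6,7,8} D(V)={2,3,6,8} D(W)={2,5,7,8}: X {3,4,6,7,8}->{3,4,6}; V {2,3,6,8}->{2,3}; W {2,5,7,8}->{5,7,8}
Constraint 4 (W + V = Y) on D(W)={5,7,8} D(V)={2,3} D(Y)={2,3,5,8}: W {5,7,8}->{5}; V {2,3}->{3}; Y {2,3,5,8}->{8}
So after all 4 constraints: D(Y) = {8}

Answer: {8}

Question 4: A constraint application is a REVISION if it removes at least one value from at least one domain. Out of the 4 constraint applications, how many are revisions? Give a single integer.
Constraint 1 (Y != X) on D(Y)={2,3,5,8} D(X)={3,4,6,7,8}: no change => not a revision
Constraint 2 (V != W) on D(V)={2,3,6,8} D(W)={2,5,7,8}: no change => not a revision
Constraint 3 (X + V = W) on D(X)={3,4,6,7,8} D(V)={2,3,6,8} D(W)={2,5,7,8}: X {3,4,6,7,8}->{3,4,6}; V {2,3,6,8}->{2,3}; W {2,5,7,8}->{5,7,8} => REVISION
Constraint 4 (W + V = Y) on D(W)={5,7,8} D(V)={2,3} D(Y)={2,3,5,8}: W {5,7,8}->{5}; V {2,3}->{3}; Y {2,3,5,8}->{8} => REVISION
Total revisions = 2

Answer: 2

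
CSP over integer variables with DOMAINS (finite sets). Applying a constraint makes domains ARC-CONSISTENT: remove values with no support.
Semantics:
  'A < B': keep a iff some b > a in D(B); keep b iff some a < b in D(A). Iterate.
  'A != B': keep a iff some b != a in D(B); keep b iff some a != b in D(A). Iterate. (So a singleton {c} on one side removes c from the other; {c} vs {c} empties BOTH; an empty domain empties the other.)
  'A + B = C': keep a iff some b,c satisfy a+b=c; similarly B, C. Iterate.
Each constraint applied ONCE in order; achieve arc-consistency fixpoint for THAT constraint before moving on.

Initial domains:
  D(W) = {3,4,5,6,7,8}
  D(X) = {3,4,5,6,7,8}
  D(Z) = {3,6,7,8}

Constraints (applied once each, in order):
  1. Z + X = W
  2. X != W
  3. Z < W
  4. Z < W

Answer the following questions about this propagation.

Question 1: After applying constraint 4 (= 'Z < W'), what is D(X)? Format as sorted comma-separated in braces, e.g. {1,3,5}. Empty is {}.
Constraint 1 (Z + X = W) on D(Z)={3,6,7,8} D(X)={3,4,5,6,7,8} D(W)={3,4,5,6,7,8}: Z {3,6,7,8}->{3}; X {3,4,5,6,7,8}->{3,4,5}; W {3,4,5,6,7,8}->{6,7,8}
Constraint 2 (X != W) on D(X)={3,4,5} D(W)={6,7,8}: no change
Constraint 3 (Z < W) on D(Z)={3} D(W)={6,7,8}: no change
Constraint 4 (Z < W) on D(Z)={3} D(W)={6,7,8}: no change
So after constraint 4: D(X) = {3,4,5}

Answer: {3,4,5}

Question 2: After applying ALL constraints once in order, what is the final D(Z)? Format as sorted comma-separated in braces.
Constraint 1 (Z + X = W) on D(Z)={3,6,7,8} D(X)={3,4,5,6,7,8} D(W)={3,4,5,6,7,8}: Z {3,6,7,8}->{3}; X {3,4,5,6,7,8}->{3,4,5}; W {3,4,5,6,7,8}->{6,7,8}
Constraint 2 (X != W) on D(X)={3,4,5} D(W)={6,7,8}: no change
Constraint 3 (Z < W) on D(Z)={3} D(W)={6,7,8}: no change
Constraint 4 (Z < W) on D(Z)={3} D(W)={6,7,8}: no change
So after all 4 constraints: D(Z) = {3}

Answer: {3}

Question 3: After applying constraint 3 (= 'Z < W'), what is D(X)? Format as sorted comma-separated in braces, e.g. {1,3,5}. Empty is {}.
Constraint 1 (Z + X = W) on D(Z)={3,6,7,8} D(X)={3,4,5,6,7,8} D(W)={3,4,5,6,7,8}: Z {3,6,7,8}->{3}; X {3,4,5,6,7,8}->{3,4,5}; W {3,4,5,6,7,8}->{6,7,8}
Constraint 2 (X != W) on D(X)={3,4,5} D(W)={6,7,8}: no change
Constraint 3 (Z < W) on D(Z)={3} D(W)={6,7,8}: no change
So after constraint 3: D(X) = {3,4,5}

Answer: {3,4,5}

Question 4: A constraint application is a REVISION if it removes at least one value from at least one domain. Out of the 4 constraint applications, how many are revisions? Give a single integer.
Answer: 1

Derivation:
Constraint 1 (Z + X = W) on D(Z)={3,6,7,8} D(X)={3,4,5,6,7,8} D(W)={3,4,5,6,7,8}: Z {3,6,7,8}->{3}; X {3,4,5,6,7,8}->{3,4,5}; W {3,4,5,6,7,8}->{6,7,8} => REVISION
Constraint 2 (X != W) on D(X)={3,4,5} D(W)={6,7,8}: no change => not a revision
Constraint 3 (Z < W) on D(Z)={3} D(W)={6,7,8}: no change => not a revision
Constraint 4 (Z < W) on D(Z)={3} D(W)={6,7,8}: no change => not a revision
Total revisions = 1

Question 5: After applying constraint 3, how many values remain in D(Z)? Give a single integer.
Constraint 1 (Z + X = W) on D(Z)={3,6,7,8} D(X)={3,4,5,6,7,8} D(W)={3,4,5,6,7,8}: Z {3,6,7,8}->{3}; X {3,4,5,6,7,8}->{3,4,5}; W {3,4,5,6,7,8}->{6,7,8}
Constraint 2 (X != W) on D(X)={3,4,5} D(W)={6,7,8}: no change
Constraint 3 (Z < W) on D(Z)={3} D(W)={6,7,8}: no change
So after constraint 3: D(Z)={3}, size = 1

Answer: 1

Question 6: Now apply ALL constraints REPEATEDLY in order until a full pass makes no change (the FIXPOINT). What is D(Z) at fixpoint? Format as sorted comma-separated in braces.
Answer: {3}

Derivation:
pass 0 (initial): D(Z)={3,6,7,8}
pass 1: W {3,4,5,6,7,8}->{6,7,8}; X {3,4,5,6,7,8}->{3,4,5}; Z {3,6,7,8}->{3}
pass 2: no change
Fixpoint after 2 passes: D(Z) = {3}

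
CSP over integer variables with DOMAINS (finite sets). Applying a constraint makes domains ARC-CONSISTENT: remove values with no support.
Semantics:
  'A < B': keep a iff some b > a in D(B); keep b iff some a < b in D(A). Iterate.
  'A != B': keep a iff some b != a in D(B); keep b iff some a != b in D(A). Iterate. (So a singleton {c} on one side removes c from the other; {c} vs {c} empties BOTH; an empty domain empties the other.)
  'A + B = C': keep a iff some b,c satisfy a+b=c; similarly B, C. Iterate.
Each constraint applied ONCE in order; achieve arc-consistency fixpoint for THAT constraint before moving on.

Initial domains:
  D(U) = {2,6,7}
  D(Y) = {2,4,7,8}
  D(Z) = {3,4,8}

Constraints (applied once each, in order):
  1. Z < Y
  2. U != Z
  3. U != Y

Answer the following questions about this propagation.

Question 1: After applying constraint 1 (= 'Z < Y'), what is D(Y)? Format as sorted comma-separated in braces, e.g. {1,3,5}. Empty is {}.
Answer: {4,7,8}

Derivation:
Constraint 1 (Z < Y) on D(Z)={3,4,8} D(Y)={2,4,7,8}: Z {3,4,8}->{3,4}; Y {2,4,7,8}->{4,7,8}
So after constraint 1: D(Y) = {4,7,8}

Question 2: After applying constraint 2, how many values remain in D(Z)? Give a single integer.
Constraint 1 (Z < Y) on D(Z)={3,4,8} D(Y)={2,4,7,8}: Z {3,4,8}->{3,4}; Y {2,4,7,8}->{4,7,8}
Constraint 2 (U != Z) on D(U)={2,6,7} D(Z)={3,4}: no change
So after constraint 2: D(Z)={3,4}, size = 2

Answer: 2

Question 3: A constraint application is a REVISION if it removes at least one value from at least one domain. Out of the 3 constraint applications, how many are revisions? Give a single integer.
Answer: 1

Derivation:
Constraint 1 (Z < Y) on D(Z)={3,4,8} D(Y)={2,4,7,8}: Z {3,4,8}->{3,4}; Y {2,4,7,8}->{4,7,8} => REVISION
Constraint 2 (U != Z) on D(U)={2,6,7} D(Z)={3,4}: no change => not a revision
Constraint 3 (U != Y) on D(U)={2,6,7} D(Y)={4,7,8}: no change => not a revision
Total revisions = 1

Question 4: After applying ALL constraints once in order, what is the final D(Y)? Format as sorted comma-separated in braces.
Answer: {4,7,8}

Derivation:
Constraint 1 (Z < Y) on D(Z)={3,4,8} D(Y)={2,4,7,8}: Z {3,4,8}->{3,4}; Y {2,4,7,8}->{4,7,8}
Constraint 2 (U != Z) on D(U)={2,6,7} D(Z)={3,4}: no change
Constraint 3 (U != Y) on D(U)={2,6,7} D(Y)={4,7,8}: no change
So after all 3 constraints: D(Y) = {4,7,8}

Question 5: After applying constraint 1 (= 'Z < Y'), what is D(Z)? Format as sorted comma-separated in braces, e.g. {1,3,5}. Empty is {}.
Answer: {3,4}

Derivation:
Constraint 1 (Z < Y) on D(Z)={3,4,8} D(Y)={2,4,7,8}: Z {3,4,8}->{3,4}; Y {2,4,7,8}->{4,7,8}
So after constraint 1: D(Z) = {3,4}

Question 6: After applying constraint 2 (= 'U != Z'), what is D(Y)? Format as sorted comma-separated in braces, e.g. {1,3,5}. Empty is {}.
Constraint 1 (Z < Y) on D(Z)={3,4,8} D(Y)={2,4,7,8}: Z {3,4,8}->{3,4}; Y {2,4,7,8}->{4,7,8}
Constraint 2 (U != Z) on D(U)={2,6,7} D(Z)={3,4}: no change
So after constraint 2: D(Y) = {4,7,8}

Answer: {4,7,8}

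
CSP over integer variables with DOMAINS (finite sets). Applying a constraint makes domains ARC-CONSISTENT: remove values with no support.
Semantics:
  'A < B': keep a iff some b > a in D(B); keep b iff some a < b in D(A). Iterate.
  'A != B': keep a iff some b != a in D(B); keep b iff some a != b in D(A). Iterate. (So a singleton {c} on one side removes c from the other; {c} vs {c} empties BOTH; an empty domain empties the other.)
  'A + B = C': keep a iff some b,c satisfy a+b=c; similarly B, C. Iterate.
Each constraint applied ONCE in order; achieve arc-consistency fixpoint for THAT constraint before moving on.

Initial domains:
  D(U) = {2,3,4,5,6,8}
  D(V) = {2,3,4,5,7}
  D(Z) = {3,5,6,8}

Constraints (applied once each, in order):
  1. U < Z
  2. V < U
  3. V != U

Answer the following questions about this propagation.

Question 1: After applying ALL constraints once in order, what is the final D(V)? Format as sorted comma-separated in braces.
Constraint 1 (U < Z) on D(U)={2,3,4,5,6,8} D(Z)={3,5,6,8}: U {2,3,4,5,6,8}->{2,3,4,5,6}
Constraint 2 (V < U) on D(V)={2,3,4,5,7} D(U)={2,3,4,5,6}: V {2,3,4,5,7}->{2,3,4,5}; U {2,3,4,5,6}->{3,4,5,6}
Constraint 3 (V != U) on D(V)={2,3,4,5} D(U)={3,4,5,6}: no change
So after all 3 constraints: D(V) = {2,3,4,5}

Answer: {2,3,4,5}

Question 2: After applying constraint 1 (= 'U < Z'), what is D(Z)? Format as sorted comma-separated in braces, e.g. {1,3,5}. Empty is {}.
Constraint 1 (U < Z) on D(U)={2,3,4,5,6,8} D(Z)={3,5,6,8}: U {2,3,4,5,6,8}->{2,3,4,5,6}
So after constraint 1: D(Z) = {3,5,6,8}

Answer: {3,5,6,8}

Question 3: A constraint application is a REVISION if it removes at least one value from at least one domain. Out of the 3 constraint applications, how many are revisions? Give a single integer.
Answer: 2

Derivation:
Constraint 1 (U < Z) on D(U)={2,3,4,5,6,8} D(Z)={3,5,6,8}: U {2,3,4,5,6,8}->{2,3,4,5,6} => REVISION
Constraint 2 (V < U) on D(V)={2,3,4,5,7} D(U)={2,3,4,5,6}: V {2,3,4,5,7}->{2,3,4,5}; U {2,3,4,5,6}->{3,4,5,6} => REVISION
Constraint 3 (V != U) on D(V)={2,3,4,5} D(U)={3,4,5,6}: no change => not a revision
Total revisions = 2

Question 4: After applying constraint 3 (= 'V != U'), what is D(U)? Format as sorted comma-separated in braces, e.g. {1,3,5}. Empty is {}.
Constraint 1 (U < Z) on D(U)={2,3,4,5,6,8} D(Z)={3,5,6,8}: U {2,3,4,5,6,8}->{2,3,4,5,6}
Constraint 2 (V < U) on D(V)={2,3,4,5,7} D(U)={2,3,4,5,6}: V {2,3,4,5,7}->{2,3,4,5}; U {2,3,4,5,6}->{3,4,5,6}
Constraint 3 (V != U) on D(V)={2,3,4,5} D(U)={3,4,5,6}: no change
So after constraint 3: D(U) = {3,4,5,6}

Answer: {3,4,5,6}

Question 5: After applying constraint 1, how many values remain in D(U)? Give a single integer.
Constraint 1 (U < Z) on D(U)={2,3,4,5,6,8} D(Z)={3,5,6,8}: U {2,3,4,5,6,8}->{2,3,4,5,6}
So after constraint 1: D(U)={2,3,4,5,6}, size = 5

Answer: 5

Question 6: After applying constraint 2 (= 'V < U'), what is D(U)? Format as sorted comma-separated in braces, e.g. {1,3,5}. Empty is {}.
Answer: {3,4,5,6}

Derivation:
Constraint 1 (U < Z) on D(U)={2,3,4,5,6,8} D(Z)={3,5,6,8}: U {2,3,4,5,6,8}->{2,3,4,5,6}
Constraint 2 (V < U) on D(V)={2,3,4,5,7} D(U)={2,3,4,5,6}: V {2,3,4,5,7}->{2,3,4,5}; U {2,3,4,5,6}->{3,4,5,6}
So after constraint 2: D(U) = {3,4,5,6}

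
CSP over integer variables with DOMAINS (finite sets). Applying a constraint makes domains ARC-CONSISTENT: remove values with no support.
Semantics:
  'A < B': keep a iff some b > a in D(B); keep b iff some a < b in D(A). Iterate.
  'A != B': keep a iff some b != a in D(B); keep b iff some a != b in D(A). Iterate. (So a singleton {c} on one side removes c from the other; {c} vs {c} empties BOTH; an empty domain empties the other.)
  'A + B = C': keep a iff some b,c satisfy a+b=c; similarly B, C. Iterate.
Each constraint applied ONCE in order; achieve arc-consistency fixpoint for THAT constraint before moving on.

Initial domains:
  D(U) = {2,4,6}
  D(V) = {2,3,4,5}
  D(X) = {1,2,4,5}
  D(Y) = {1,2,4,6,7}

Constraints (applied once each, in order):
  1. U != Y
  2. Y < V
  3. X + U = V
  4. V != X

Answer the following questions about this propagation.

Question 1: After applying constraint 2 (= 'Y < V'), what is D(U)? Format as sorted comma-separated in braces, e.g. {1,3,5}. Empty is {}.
Answer: {2,4,6}

Derivation:
Constraint 1 (U != Y) on D(U)={2,4,6} D(Y)={1,2,4,6,7}: no change
Constraint 2 (Y < V) on D(Y)={1,2,4,6,7} D(V)={2,3,4,5}: Y {1,2,4,6,7}->{1,2,4}
So after constraint 2: D(U) = {2,4,6}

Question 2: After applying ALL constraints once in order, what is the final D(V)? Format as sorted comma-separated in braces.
Answer: {3,4,5}

Derivation:
Constraint 1 (U != Y) on D(U)={2,4,6} D(Y)={1,2,4,6,7}: no change
Constraint 2 (Y < V) on D(Y)={1,2,4,6,7} D(V)={2,3,4,5}: Y {1,2,4,6,7}->{1,2,4}
Constraint 3 (X + U = V) on D(X)={1,2,4,5} D(U)={2,4,6} D(V)={2,3,4,5}: X {1,2,4,5}->{1,2}; U {2,4,6}->{2,4}; V {2,3,4,5}->{3,4,5}
Constraint 4 (V != X) on D(V)={3,4,5} D(X)={1,2}: no change
So after all 4 constraints: D(V) = {3,4,5}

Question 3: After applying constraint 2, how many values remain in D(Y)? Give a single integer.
Constraint 1 (U != Y) on D(U)={2,4,6} D(Y)={1,2,4,6,7}: no change
Constraint 2 (Y < V) on D(Y)={1,2,4,6,7} D(V)={2,3,4,5}: Y {1,2,4,6,7}->{1,2,4}
So after constraint 2: D(Y)={1,2,4}, size = 3

Answer: 3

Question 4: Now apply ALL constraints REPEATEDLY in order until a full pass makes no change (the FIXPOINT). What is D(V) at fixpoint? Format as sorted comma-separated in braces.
Answer: {3,4,5}

Derivation:
pass 0 (initial): D(V)={2,3,4,5}
pass 1: U {2,4,6}->{2,4}; V {2,3,4,5}->{3,4,5}; X {1,2,4,5}->{1,2}; Y {1,2,4,6,7}->{1,2,4}
pass 2: no change
Fixpoint after 2 passes: D(V) = {3,4,5}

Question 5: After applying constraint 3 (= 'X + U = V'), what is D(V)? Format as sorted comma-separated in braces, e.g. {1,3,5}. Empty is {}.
Constraint 1 (U != Y) on D(U)={2,4,6} D(Y)={1,2,4,6,7}: no change
Constraint 2 (Y < V) on D(Y)={1,2,4,6,7} D(V)={2,3,4,5}: Y {1,2,4,6,7}->{1,2,4}
Constraint 3 (X + U = V) on D(X)={1,2,4,5} D(U)={2,4,6} D(V)={2,3,4,5}: X {1,2,4,5}->{1,2}; U {2,4,6}->{2,4}; V {2,3,4,5}->{3,4,5}
So after constraint 3: D(V) = {3,4,5}

Answer: {3,4,5}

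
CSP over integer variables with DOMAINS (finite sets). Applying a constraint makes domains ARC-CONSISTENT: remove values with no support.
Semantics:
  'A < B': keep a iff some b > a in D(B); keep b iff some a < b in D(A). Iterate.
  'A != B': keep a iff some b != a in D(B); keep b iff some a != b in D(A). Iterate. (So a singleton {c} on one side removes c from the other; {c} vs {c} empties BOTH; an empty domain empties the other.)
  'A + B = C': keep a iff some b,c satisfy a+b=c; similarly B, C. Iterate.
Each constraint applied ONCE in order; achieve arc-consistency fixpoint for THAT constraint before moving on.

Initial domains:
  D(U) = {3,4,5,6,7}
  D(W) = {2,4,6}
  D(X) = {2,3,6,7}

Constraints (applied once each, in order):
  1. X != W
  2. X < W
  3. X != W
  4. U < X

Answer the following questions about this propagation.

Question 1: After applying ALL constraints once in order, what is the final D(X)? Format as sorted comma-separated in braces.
Answer: {}

Derivation:
Constraint 1 (X != W) on D(X)={2,3,6,7} D(W)={2,4,6}: no change
Constraint 2 (X < W) on D(X)={2,3,6,7} D(W)={2,4,6}: X {2,3,6,7}->{2,3}; W {2,4,6}->{4,6}
Constraint 3 (X != W) on D(X)={2,3} D(W)={4,6}: no change
Constraint 4 (U < X) on D(U)={3,4,5,6,7} D(X)={2,3}: U {3,4,5,6,7}->{}; X {2,3}->{}
So after all 4 constraints: D(X) = {}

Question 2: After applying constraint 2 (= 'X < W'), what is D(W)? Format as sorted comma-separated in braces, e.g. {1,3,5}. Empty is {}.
Constraint 1 (X != W) on D(X)={2,3,6,7} D(W)={2,4,6}: no change
Constraint 2 (X < W) on D(X)={2,3,6,7} D(W)={2,4,6}: X {2,3,6,7}->{2,3}; W {2,4,6}->{4,6}
So after constraint 2: D(W) = {4,6}

Answer: {4,6}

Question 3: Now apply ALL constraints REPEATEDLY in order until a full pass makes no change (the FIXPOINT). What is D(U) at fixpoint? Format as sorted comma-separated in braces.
Answer: {}

Derivation:
pass 0 (initial): D(U)={3,4,5,6,7}
pass 1: U {3,4,5,6,7}->{}; W {2,4,6}->{4,6}; X {2,3,6,7}->{}
pass 2: W {4,6}->{}
pass 3: no change
Fixpoint after 3 passes: D(U) = {}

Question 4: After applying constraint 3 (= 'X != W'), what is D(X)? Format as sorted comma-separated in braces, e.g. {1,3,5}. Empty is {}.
Constraint 1 (X != W) on D(X)={2,3,6,7} D(W)={2,4,6}: no change
Constraint 2 (X < W) on D(X)={2,3,6,7} D(W)={2,4,6}: X {2,3,6,7}->{2,3}; W {2,4,6}->{4,6}
Constraint 3 (X != W) on D(X)={2,3} D(W)={4,6}: no change
So after constraint 3: D(X) = {2,3}

Answer: {2,3}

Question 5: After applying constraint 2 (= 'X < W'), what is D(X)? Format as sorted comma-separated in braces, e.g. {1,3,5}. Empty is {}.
Constraint 1 (X != W) on D(X)={2,3,6,7} D(W)={2,4,6}: no change
Constraint 2 (X < W) on D(X)={2,3,6,7} D(W)={2,4,6}: X {2,3,6,7}->{2,3}; W {2,4,6}->{4,6}
So after constraint 2: D(X) = {2,3}

Answer: {2,3}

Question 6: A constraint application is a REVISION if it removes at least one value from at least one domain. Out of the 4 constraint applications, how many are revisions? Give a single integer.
Constraint 1 (X != W) on D(X)={2,3,6,7} D(W)={2,4,6}: no change => not a revision
Constraint 2 (X < W) on D(X)={2,3,6,7} D(W)={2,4,6}: X {2,3,6,7}->{2,3}; W {2,4,6}->{4,6} => REVISION
Constraint 3 (X != W) on D(X)={2,3} D(W)={4,6}: no change => not a revision
Constraint 4 (U < X) on D(U)={3,4,5,6,7} D(X)={2,3}: U {3,4,5,6,7}->{}; X {2,3}->{} => REVISION
Total revisions = 2

Answer: 2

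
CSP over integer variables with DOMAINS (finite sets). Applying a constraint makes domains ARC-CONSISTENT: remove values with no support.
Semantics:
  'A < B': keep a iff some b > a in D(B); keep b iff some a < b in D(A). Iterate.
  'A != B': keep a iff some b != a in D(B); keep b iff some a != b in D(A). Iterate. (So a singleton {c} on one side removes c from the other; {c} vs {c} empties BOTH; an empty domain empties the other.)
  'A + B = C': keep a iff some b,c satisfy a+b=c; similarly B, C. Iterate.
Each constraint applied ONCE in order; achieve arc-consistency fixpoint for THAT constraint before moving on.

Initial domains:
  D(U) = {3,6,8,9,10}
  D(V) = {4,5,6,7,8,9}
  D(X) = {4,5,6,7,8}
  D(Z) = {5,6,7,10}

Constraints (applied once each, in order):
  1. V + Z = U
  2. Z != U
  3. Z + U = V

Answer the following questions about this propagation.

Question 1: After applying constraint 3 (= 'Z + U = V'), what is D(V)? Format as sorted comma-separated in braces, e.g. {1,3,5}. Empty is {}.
Constraint 1 (V + Z = U) on D(V)={4,5,6,7,8,9} D(Z)={5,6,7,10} D(U)={3,6,8,9,10}: V {4,5,6,7,8,9}->{4,5}; Z {5,6,7,10}->{5,6}; U {3,6,8,9,10}->{9,10}
Constraint 2 (Z != U) on D(Z)={5,6} D(U)={9,10}: no change
Constraint 3 (Z + U = V) on D(Z)={5,6} D(U)={9,10} D(V)={4,5}: Z {5,6}->{}; U {9,10}->{}; V {4,5}->{}
So after constraint 3: D(V) = {}

Answer: {}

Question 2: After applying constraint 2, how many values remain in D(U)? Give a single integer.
Constraint 1 (V + Z = U) on D(V)={4,5,6,7,8,9} D(Z)={5,6,7,10} D(U)={3,6,8,9,10}: V {4,5,6,7,8,9}->{4,5}; Z {5,6,7,10}->{5,6}; U {3,6,8,9,10}->{9,10}
Constraint 2 (Z != U) on D(Z)={5,6} D(U)={9,10}: no change
So after constraint 2: D(U)={9,10}, size = 2

Answer: 2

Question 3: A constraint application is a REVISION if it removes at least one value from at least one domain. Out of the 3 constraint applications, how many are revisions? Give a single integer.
Answer: 2

Derivation:
Constraint 1 (V + Z = U) on D(V)={4,5,6,7,8,9} D(Z)={5,6,7,10} D(U)={3,6,8,9,10}: V {4,5,6,7,8,9}->{4,5}; Z {5,6,7,10}->{5,6}; U {3,6,8,9,10}->{9,10} => REVISION
Constraint 2 (Z != U) on D(Z)={5,6} D(U)={9,10}: no change => not a revision
Constraint 3 (Z + U = V) on D(Z)={5,6} D(U)={9,10} D(V)={4,5}: Z {5,6}->{}; U {9,10}->{}; V {4,5}->{} => REVISION
Total revisions = 2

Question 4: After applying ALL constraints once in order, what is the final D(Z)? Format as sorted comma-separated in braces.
Answer: {}

Derivation:
Constraint 1 (V + Z = U) on D(V)={4,5,6,7,8,9} D(Z)={5,6,7,10} D(U)={3,6,8,9,10}: V {4,5,6,7,8,9}->{4,5}; Z {5,6,7,10}->{5,6}; U {3,6,8,9,10}->{9,10}
Constraint 2 (Z != U) on D(Z)={5,6} D(U)={9,10}: no change
Constraint 3 (Z + U = V) on D(Z)={5,6} D(U)={9,10} D(V)={4,5}: Z {5,6}->{}; U {9,10}->{}; V {4,5}->{}
So after all 3 constraints: D(Z) = {}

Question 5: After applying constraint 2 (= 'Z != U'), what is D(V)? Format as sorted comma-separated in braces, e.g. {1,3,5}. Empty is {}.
Constraint 1 (V + Z = U) on D(V)={4,5,6,7,8,9} D(Z)={5,6,7,10} D(U)={3,6,8,9,10}: V {4,5,6,7,8,9}->{4,5}; Z {5,6,7,10}->{5,6}; U {3,6,8,9,10}->{9,10}
Constraint 2 (Z != U) on D(Z)={5,6} D(U)={9,10}: no change
So after constraint 2: D(V) = {4,5}

Answer: {4,5}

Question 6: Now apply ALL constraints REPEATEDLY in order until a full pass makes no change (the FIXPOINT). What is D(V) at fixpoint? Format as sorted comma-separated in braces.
Answer: {}

Derivation:
pass 0 (initial): D(V)={4,5,6,7,8,9}
pass 1: U {3,6,8,9,10}->{}; V {4,5,6,7,8,9}->{}; Z {5,6,7,10}->{}
pass 2: no change
Fixpoint after 2 passes: D(V) = {}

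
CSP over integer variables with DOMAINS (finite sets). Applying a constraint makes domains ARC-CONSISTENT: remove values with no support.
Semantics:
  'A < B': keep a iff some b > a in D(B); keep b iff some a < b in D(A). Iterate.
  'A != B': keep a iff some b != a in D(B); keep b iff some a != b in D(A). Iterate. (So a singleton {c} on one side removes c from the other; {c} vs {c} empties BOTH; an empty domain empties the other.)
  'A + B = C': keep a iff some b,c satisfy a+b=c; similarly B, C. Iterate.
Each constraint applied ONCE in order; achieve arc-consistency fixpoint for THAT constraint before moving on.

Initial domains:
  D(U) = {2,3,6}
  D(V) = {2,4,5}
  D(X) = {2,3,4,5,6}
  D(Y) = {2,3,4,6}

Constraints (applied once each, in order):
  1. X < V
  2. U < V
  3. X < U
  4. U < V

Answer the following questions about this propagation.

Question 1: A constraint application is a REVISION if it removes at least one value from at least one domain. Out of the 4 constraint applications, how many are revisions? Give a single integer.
Constraint 1 (X < V) on D(X)={2,3,4,5,6} D(V)={2,4,5}: X {2,3,4,5,6}->{2,3,4}; V {2,4,5}->{4,5} => REVISION
Constraint 2 (U < V) on D(U)={2,3,6} D(V)={4,5}: U {2,3,6}->{2,3} => REVISION
Constraint 3 (X < U) on D(X)={2,3,4} D(U)={2,3}: X {2,3,4}->{2}; U {2,3}->{3} => REVISION
Constraint 4 (U < V) on D(U)={3} D(V)={4,5}: no change => not a revision
Total revisions = 3

Answer: 3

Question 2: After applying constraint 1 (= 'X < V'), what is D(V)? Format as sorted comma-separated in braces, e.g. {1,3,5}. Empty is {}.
Constraint 1 (X < V) on D(X)={2,3,4,5,6} D(V)={2,4,5}: X {2,3,4,5,6}->{2,3,4}; V {2,4,5}->{4,5}
So after constraint 1: D(V) = {4,5}

Answer: {4,5}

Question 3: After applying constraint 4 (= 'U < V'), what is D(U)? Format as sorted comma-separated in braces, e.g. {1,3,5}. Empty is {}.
Answer: {3}

Derivation:
Constraint 1 (X < V) on D(X)={2,3,4,5,6} D(V)={2,4,5}: X {2,3,4,5,6}->{2,3,4}; V {2,4,5}->{4,5}
Constraint 2 (U < V) on D(U)={2,3,6} D(V)={4,5}: U {2,3,6}->{2,3}
Constraint 3 (X < U) on D(X)={2,3,4} D(U)={2,3}: X {2,3,4}->{2}; U {2,3}->{3}
Constraint 4 (U < V) on D(U)={3} D(V)={4,5}: no change
So after constraint 4: D(U) = {3}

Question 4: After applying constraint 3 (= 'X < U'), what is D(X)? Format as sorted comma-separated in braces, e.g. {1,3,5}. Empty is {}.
Constraint 1 (X < V) on D(X)={2,3,4,5,6} D(V)={2,4,5}: X {2,3,4,5,6}->{2,3,4}; V {2,4,5}->{4,5}
Constraint 2 (U < V) on D(U)={2,3,6} D(V)={4,5}: U {2,3,6}->{2,3}
Constraint 3 (X < U) on D(X)={2,3,4} D(U)={2,3}: X {2,3,4}->{2}; U {2,3}->{3}
So after constraint 3: D(X) = {2}

Answer: {2}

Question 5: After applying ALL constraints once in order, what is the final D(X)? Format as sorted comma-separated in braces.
Constraint 1 (X < V) on D(X)={2,3,4,5,6} D(V)={2,4,5}: X {2,3,4,5,6}->{2,3,4}; V {2,4,5}->{4,5}
Constraint 2 (U < V) on D(U)={2,3,6} D(V)={4,5}: U {2,3,6}->{2,3}
Constraint 3 (X < U) on D(X)={2,3,4} D(U)={2,3}: X {2,3,4}->{2}; U {2,3}->{3}
Constraint 4 (U < V) on D(U)={3} D(V)={4,5}: no change
So after all 4 constraints: D(X) = {2}

Answer: {2}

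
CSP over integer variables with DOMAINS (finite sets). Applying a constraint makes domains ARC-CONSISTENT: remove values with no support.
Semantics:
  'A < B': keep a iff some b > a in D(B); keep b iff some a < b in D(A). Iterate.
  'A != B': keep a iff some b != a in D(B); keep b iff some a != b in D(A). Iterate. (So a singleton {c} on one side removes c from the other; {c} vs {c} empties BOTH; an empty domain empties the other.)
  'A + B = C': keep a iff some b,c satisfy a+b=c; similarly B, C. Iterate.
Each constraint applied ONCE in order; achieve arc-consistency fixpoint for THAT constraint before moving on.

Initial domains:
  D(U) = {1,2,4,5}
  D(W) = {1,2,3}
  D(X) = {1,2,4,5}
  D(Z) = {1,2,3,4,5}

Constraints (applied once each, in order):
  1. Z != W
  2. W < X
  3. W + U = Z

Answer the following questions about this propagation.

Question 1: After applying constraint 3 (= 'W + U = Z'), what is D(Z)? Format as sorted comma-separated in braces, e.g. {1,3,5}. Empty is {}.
Answer: {2,3,4,5}

Derivation:
Constraint 1 (Z != W) on D(Z)={1,2,3,4,5} D(W)={1,2,3}: no change
Constraint 2 (W < X) on D(W)={1,2,3} D(X)={1,2,4,5}: X {1,2,4,5}->{2,4,5}
Constraint 3 (W + U = Z) on D(W)={1,2,3} D(U)={1,2,4,5} D(Z)={1,2,3,4,5}: U {1,2,4,5}->{1,2,4}; Z {1,2,3,4,5}->{2,3,4,5}
So after constraint 3: D(Z) = {2,3,4,5}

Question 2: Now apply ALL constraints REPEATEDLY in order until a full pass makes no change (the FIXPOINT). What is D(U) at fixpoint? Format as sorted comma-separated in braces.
Answer: {1,2,4}

Derivation:
pass 0 (initial): D(U)={1,2,4,5}
pass 1: U {1,2,4,5}->{1,2,4}; X {1,2,4,5}->{2,4,5}; Z {1,2,3,4,5}->{2,3,4,5}
pass 2: no change
Fixpoint after 2 passes: D(U) = {1,2,4}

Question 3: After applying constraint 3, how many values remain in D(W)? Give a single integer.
Constraint 1 (Z != W) on D(Z)={1,2,3,4,5} D(W)={1,2,3}: no change
Constraint 2 (W < X) on D(W)={1,2,3} D(X)={1,2,4,5}: X {1,2,4,5}->{2,4,5}
Constraint 3 (W + U = Z) on D(W)={1,2,3} D(U)={1,2,4,5} D(Z)={1,2,3,4,5}: U {1,2,4,5}->{1,2,4}; Z {1,2,3,4,5}->{2,3,4,5}
So after constraint 3: D(W)={1,2,3}, size = 3

Answer: 3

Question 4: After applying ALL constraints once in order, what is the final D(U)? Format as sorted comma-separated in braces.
Answer: {1,2,4}

Derivation:
Constraint 1 (Z != W) on D(Z)={1,2,3,4,5} D(W)={1,2,3}: no change
Constraint 2 (W < X) on D(W)={1,2,3} D(X)={1,2,4,5}: X {1,2,4,5}->{2,4,5}
Constraint 3 (W + U = Z) on D(W)={1,2,3} D(U)={1,2,4,5} D(Z)={1,2,3,4,5}: U {1,2,4,5}->{1,2,4}; Z {1,2,3,4,5}->{2,3,4,5}
So after all 3 constraints: D(U) = {1,2,4}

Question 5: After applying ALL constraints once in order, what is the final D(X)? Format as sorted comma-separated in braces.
Answer: {2,4,5}

Derivation:
Constraint 1 (Z != W) on D(Z)={1,2,3,4,5} D(W)={1,2,3}: no change
Constraint 2 (W < X) on D(W)={1,2,3} D(X)={1,2,4,5}: X {1,2,4,5}->{2,4,5}
Constraint 3 (W + U = Z) on D(W)={1,2,3} D(U)={1,2,4,5} D(Z)={1,2,3,4,5}: U {1,2,4,5}->{1,2,4}; Z {1,2,3,4,5}->{2,3,4,5}
So after all 3 constraints: D(X) = {2,4,5}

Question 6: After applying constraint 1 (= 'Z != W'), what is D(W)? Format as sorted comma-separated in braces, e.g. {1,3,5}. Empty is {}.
Constraint 1 (Z != W) on D(Z)={1,2,3,4,5} D(W)={1,2,3}: no change
So after constraint 1: D(W) = {1,2,3}

Answer: {1,2,3}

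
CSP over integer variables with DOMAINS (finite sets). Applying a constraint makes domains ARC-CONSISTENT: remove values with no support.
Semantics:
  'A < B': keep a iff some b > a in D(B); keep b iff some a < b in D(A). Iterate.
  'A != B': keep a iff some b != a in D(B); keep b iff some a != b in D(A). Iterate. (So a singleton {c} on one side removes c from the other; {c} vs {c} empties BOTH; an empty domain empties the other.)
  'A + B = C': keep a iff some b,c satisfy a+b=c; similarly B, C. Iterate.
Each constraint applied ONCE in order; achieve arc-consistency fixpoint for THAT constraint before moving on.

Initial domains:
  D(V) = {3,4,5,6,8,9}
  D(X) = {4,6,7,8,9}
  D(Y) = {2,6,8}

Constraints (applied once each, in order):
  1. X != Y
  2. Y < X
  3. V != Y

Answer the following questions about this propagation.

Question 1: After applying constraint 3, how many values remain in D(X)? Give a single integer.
Answer: 5

Derivation:
Constraint 1 (X != Y) on D(X)={4,6,7,8,9} D(Y)={2,6,8}: no change
Constraint 2 (Y < X) on D(Y)={2,6,8} D(X)={4,6,7,8,9}: no change
Constraint 3 (V != Y) on D(V)={3,4,5,6,8,9} D(Y)={2,6,8}: no change
So after constraint 3: D(X)={4,6,7,8,9}, size = 5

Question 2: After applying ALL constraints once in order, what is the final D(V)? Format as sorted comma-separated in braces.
Answer: {3,4,5,6,8,9}

Derivation:
Constraint 1 (X != Y) on D(X)={4,6,7,8,9} D(Y)={2,6,8}: no change
Constraint 2 (Y < X) on D(Y)={2,6,8} D(X)={4,6,7,8,9}: no change
Constraint 3 (V != Y) on D(V)={3,4,5,6,8,9} D(Y)={2,6,8}: no change
So after all 3 constraints: D(V) = {3,4,5,6,8,9}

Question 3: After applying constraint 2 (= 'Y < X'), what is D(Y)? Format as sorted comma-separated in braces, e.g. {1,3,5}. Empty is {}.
Constraint 1 (X != Y) on D(X)={4,6,7,8,9} D(Y)={2,6,8}: no change
Constraint 2 (Y < X) on D(Y)={2,6,8} D(X)={4,6,7,8,9}: no change
So after constraint 2: D(Y) = {2,6,8}

Answer: {2,6,8}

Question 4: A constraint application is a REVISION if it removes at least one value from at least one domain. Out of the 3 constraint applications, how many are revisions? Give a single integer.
Answer: 0

Derivation:
Constraint 1 (X != Y) on D(X)={4,6,7,8,9} D(Y)={2,6,8}: no change => not a revision
Constraint 2 (Y < X) on D(Y)={2,6,8} D(X)={4,6,7,8,9}: no change => not a revision
Constraint 3 (V != Y) on D(V)={3,4,5,6,8,9} D(Y)={2,6,8}: no change => not a revision
Total revisions = 0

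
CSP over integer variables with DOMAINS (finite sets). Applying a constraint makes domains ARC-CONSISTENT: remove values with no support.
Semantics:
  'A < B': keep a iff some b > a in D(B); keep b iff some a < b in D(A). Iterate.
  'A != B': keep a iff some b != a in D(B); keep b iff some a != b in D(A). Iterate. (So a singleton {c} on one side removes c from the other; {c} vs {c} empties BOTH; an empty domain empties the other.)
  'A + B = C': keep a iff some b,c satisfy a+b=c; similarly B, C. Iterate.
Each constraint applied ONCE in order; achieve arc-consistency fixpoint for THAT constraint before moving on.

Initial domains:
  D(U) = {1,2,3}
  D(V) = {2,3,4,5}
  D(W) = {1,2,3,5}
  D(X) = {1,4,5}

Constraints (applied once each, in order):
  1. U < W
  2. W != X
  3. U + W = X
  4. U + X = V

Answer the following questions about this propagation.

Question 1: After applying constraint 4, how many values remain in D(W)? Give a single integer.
Constraint 1 (U < W) on D(U)={1,2,3} D(W)={1,2,3,5}: W {1,2,3,5}->{2,3,5}
Constraint 2 (W != X) on D(W)={2,3,5} D(X)={1,4,5}: no change
Constraint 3 (U + W = X) on D(U)={1,2,3} D(W)={2,3,5} D(X)={1,4,5}: W {2,3,5}->{2,3}; X {1,4,5}->{4,5}
Constraint 4 (U + X = V) on D(U)={1,2,3} D(X)={4,5} D(V)={2,3,4,5}: U {1,2,3}->{1}; X {4,5}->{4}; V {2,3,4,5}->{5}
So after constraint 4: D(W)={2,3}, size = 2

Answer: 2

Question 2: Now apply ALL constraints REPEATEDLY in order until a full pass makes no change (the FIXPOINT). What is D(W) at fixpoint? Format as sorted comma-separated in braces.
Answer: {3}

Derivation:
pass 0 (initial): D(W)={1,2,3,5}
pass 1: U {1,2,3}->{1}; V {2,3,4,5}->{5}; W {1,2,3,5}->{2,3}; X {1,4,5}->{4}
pass 2: W {2,3}->{3}
pass 3: no change
Fixpoint after 3 passes: D(W) = {3}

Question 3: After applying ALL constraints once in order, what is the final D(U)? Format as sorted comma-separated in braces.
Answer: {1}

Derivation:
Constraint 1 (U < W) on D(U)={1,2,3} D(W)={1,2,3,5}: W {1,2,3,5}->{2,3,5}
Constraint 2 (W != X) on D(W)={2,3,5} D(X)={1,4,5}: no change
Constraint 3 (U + W = X) on D(U)={1,2,3} D(W)={2,3,5} D(X)={1,4,5}: W {2,3,5}->{2,3}; X {1,4,5}->{4,5}
Constraint 4 (U + X = V) on D(U)={1,2,3} D(X)={4,5} D(V)={2,3,4,5}: U {1,2,3}->{1}; X {4,5}->{4}; V {2,3,4,5}->{5}
So after all 4 constraints: D(U) = {1}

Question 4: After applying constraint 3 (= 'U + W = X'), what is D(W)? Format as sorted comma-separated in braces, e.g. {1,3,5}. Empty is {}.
Answer: {2,3}

Derivation:
Constraint 1 (U < W) on D(U)={1,2,3} D(W)={1,2,3,5}: W {1,2,3,5}->{2,3,5}
Constraint 2 (W != X) on D(W)={2,3,5} D(X)={1,4,5}: no change
Constraint 3 (U + W = X) on D(U)={1,2,3} D(W)={2,3,5} D(X)={1,4,5}: W {2,3,5}->{2,3}; X {1,4,5}->{4,5}
So after constraint 3: D(W) = {2,3}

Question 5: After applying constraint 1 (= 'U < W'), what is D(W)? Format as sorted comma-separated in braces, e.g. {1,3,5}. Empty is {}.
Answer: {2,3,5}

Derivation:
Constraint 1 (U < W) on D(U)={1,2,3} D(W)={1,2,3,5}: W {1,2,3,5}->{2,3,5}
So after constraint 1: D(W) = {2,3,5}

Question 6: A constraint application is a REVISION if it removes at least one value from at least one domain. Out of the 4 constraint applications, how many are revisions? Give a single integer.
Constraint 1 (U < W) on D(U)={1,2,3} D(W)={1,2,3,5}: W {1,2,3,5}->{2,3,5} => REVISION
Constraint 2 (W != X) on D(W)={2,3,5} D(X)={1,4,5}: no change => not a revision
Constraint 3 (U + W = X) on D(U)={1,2,3} D(W)={2,3,5} D(X)={1,4,5}: W {2,3,5}->{2,3}; X {1,4,5}->{4,5} => REVISION
Constraint 4 (U + X = V) on D(U)={1,2,3} D(X)={4,5} D(V)={2,3,4,5}: U {1,2,3}->{1}; X {4,5}->{4}; V {2,3,4,5}->{5} => REVISION
Total revisions = 3

Answer: 3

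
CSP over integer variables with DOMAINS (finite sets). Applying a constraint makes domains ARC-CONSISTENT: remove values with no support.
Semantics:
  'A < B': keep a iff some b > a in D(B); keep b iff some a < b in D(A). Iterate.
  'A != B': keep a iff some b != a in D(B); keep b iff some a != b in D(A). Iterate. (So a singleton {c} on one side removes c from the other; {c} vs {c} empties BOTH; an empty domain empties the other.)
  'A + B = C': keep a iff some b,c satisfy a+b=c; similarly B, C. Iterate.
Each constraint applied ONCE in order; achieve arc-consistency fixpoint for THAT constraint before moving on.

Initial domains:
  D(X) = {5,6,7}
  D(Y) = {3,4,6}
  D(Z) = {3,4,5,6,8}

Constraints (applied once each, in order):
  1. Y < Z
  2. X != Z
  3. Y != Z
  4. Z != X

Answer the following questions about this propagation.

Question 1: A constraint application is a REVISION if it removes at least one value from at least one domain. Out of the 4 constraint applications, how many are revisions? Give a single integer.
Constraint 1 (Y < Z) on D(Y)={3,4,6} D(Z)={3,4,5,6,8}: Z {3,4,5,6,8}->{4,5,6,8} => REVISION
Constraint 2 (X != Z) on D(X)={5,6,7} D(Z)={4,5,6,8}: no change => not a revision
Constraint 3 (Y != Z) on D(Y)={3,4,6} D(Z)={4,5,6,8}: no change => not a revision
Constraint 4 (Z != X) on D(Z)={4,5,6,8} D(X)={5,6,7}: no change => not a revision
Total revisions = 1

Answer: 1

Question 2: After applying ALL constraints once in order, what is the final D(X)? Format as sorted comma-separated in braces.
Answer: {5,6,7}

Derivation:
Constraint 1 (Y < Z) on D(Y)={3,4,6} D(Z)={3,4,5,6,8}: Z {3,4,5,6,8}->{4,5,6,8}
Constraint 2 (X != Z) on D(X)={5,6,7} D(Z)={4,5,6,8}: no change
Constraint 3 (Y != Z) on D(Y)={3,4,6} D(Z)={4,5,6,8}: no change
Constraint 4 (Z != X) on D(Z)={4,5,6,8} D(X)={5,6,7}: no change
So after all 4 constraints: D(X) = {5,6,7}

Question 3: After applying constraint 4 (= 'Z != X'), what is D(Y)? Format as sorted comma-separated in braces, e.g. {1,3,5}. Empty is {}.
Answer: {3,4,6}

Derivation:
Constraint 1 (Y < Z) on D(Y)={3,4,6} D(Z)={3,4,5,6,8}: Z {3,4,5,6,8}->{4,5,6,8}
Constraint 2 (X != Z) on D(X)={5,6,7} D(Z)={4,5,6,8}: no change
Constraint 3 (Y != Z) on D(Y)={3,4,6} D(Z)={4,5,6,8}: no change
Constraint 4 (Z != X) on D(Z)={4,5,6,8} D(X)={5,6,7}: no change
So after constraint 4: D(Y) = {3,4,6}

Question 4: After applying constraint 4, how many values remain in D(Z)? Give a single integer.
Constraint 1 (Y < Z) on D(Y)={3,4,6} D(Z)={3,4,5,6,8}: Z {3,4,5,6,8}->{4,5,6,8}
Constraint 2 (X != Z) on D(X)={5,6,7} D(Z)={4,5,6,8}: no change
Constraint 3 (Y != Z) on D(Y)={3,4,6} D(Z)={4,5,6,8}: no change
Constraint 4 (Z != X) on D(Z)={4,5,6,8} D(X)={5,6,7}: no change
So after constraint 4: D(Z)={4,5,6,8}, size = 4

Answer: 4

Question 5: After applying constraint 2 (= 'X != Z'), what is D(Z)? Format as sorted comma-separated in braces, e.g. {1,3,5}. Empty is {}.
Answer: {4,5,6,8}

Derivation:
Constraint 1 (Y < Z) on D(Y)={3,4,6} D(Z)={3,4,5,6,8}: Z {3,4,5,6,8}->{4,5,6,8}
Constraint 2 (X != Z) on D(X)={5,6,7} D(Z)={4,5,6,8}: no change
So after constraint 2: D(Z) = {4,5,6,8}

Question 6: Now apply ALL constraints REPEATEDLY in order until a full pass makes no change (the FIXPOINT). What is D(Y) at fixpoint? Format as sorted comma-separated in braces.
pass 0 (initial): D(Y)={3,4,6}
pass 1: Z {3,4,5,6,8}->{4,5,6,8}
pass 2: no change
Fixpoint after 2 passes: D(Y) = {3,4,6}

Answer: {3,4,6}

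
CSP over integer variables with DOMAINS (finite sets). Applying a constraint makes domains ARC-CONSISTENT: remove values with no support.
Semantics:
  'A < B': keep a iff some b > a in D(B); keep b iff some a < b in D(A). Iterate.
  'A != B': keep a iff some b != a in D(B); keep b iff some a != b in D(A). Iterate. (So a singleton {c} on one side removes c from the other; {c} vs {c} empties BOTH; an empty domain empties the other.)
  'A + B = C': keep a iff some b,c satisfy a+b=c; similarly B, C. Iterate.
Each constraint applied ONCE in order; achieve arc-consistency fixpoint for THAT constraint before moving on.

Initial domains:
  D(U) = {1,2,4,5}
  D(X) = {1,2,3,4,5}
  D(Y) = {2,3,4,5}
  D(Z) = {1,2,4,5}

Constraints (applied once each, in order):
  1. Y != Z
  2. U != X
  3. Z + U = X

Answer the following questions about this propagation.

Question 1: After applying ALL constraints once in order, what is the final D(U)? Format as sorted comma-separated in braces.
Constraint 1 (Y != Z) on D(Y)={2,3,4,5} D(Z)={1,2,4,5}: no change
Constraint 2 (U != X) on D(U)={1,2,4,5} D(X)={1,2,3,4,5}: no change
Constraint 3 (Z + U = X) on D(Z)={1,2,4,5} D(U)={1,2,4,5} D(X)={1,2,3,4,5}: Z {1,2,4,5}->{1,2,4}; U {1,2,4,5}->{1,2,4}; X {1,2,3,4,5}->{2,3,4,5}
So after all 3 constraints: D(U) = {1,2,4}

Answer: {1,2,4}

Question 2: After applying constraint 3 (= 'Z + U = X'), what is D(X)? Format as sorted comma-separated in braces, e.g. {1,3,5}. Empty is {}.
Answer: {2,3,4,5}

Derivation:
Constraint 1 (Y != Z) on D(Y)={2,3,4,5} D(Z)={1,2,4,5}: no change
Constraint 2 (U != X) on D(U)={1,2,4,5} D(X)={1,2,3,4,5}: no change
Constraint 3 (Z + U = X) on D(Z)={1,2,4,5} D(U)={1,2,4,5} D(X)={1,2,3,4,5}: Z {1,2,4,5}->{1,2,4}; U {1,2,4,5}->{1,2,4}; X {1,2,3,4,5}->{2,3,4,5}
So after constraint 3: D(X) = {2,3,4,5}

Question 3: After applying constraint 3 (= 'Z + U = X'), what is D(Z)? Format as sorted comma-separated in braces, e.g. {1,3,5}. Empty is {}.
Answer: {1,2,4}

Derivation:
Constraint 1 (Y != Z) on D(Y)={2,3,4,5} D(Z)={1,2,4,5}: no change
Constraint 2 (U != X) on D(U)={1,2,4,5} D(X)={1,2,3,4,5}: no change
Constraint 3 (Z + U = X) on D(Z)={1,2,4,5} D(U)={1,2,4,5} D(X)={1,2,3,4,5}: Z {1,2,4,5}->{1,2,4}; U {1,2,4,5}->{1,2,4}; X {1,2,3,4,5}->{2,3,4,5}
So after constraint 3: D(Z) = {1,2,4}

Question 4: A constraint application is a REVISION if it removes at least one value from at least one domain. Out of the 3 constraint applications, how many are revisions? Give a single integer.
Constraint 1 (Y != Z) on D(Y)={2,3,4,5} D(Z)={1,2,4,5}: no change => not a revision
Constraint 2 (U != X) on D(U)={1,2,4,5} D(X)={1,2,3,4,5}: no change => not a revision
Constraint 3 (Z + U = X) on D(Z)={1,2,4,5} D(U)={1,2,4,5} D(X)={1,2,3,4,5}: Z {1,2,4,5}->{1,2,4}; U {1,2,4,5}->{1,2,4}; X {1,2,3,4,5}->{2,3,4,5} => REVISION
Total revisions = 1

Answer: 1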